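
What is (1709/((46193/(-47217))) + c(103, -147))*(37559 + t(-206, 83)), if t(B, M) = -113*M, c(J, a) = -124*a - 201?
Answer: 21192130948440/46193 ≈ 4.5877e+8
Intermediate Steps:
c(J, a) = -201 - 124*a
(1709/((46193/(-47217))) + c(103, -147))*(37559 + t(-206, 83)) = (1709/((46193/(-47217))) + (-201 - 124*(-147)))*(37559 - 113*83) = (1709/((46193*(-1/47217))) + (-201 + 18228))*(37559 - 9379) = (1709/(-46193/47217) + 18027)*28180 = (1709*(-47217/46193) + 18027)*28180 = (-80693853/46193 + 18027)*28180 = (752027358/46193)*28180 = 21192130948440/46193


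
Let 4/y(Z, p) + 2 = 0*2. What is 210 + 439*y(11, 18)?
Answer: -668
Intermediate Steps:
y(Z, p) = -2 (y(Z, p) = 4/(-2 + 0*2) = 4/(-2 + 0) = 4/(-2) = 4*(-½) = -2)
210 + 439*y(11, 18) = 210 + 439*(-2) = 210 - 878 = -668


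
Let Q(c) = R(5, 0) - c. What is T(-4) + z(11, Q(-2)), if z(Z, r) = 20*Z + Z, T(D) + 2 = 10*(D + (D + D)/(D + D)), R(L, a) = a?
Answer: 199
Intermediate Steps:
Q(c) = -c (Q(c) = 0 - c = -c)
T(D) = 8 + 10*D (T(D) = -2 + 10*(D + (D + D)/(D + D)) = -2 + 10*(D + (2*D)/((2*D))) = -2 + 10*(D + (2*D)*(1/(2*D))) = -2 + 10*(D + 1) = -2 + 10*(1 + D) = -2 + (10 + 10*D) = 8 + 10*D)
z(Z, r) = 21*Z
T(-4) + z(11, Q(-2)) = (8 + 10*(-4)) + 21*11 = (8 - 40) + 231 = -32 + 231 = 199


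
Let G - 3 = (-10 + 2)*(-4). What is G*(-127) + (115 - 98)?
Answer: -4428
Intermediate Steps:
G = 35 (G = 3 + (-10 + 2)*(-4) = 3 - 8*(-4) = 3 + 32 = 35)
G*(-127) + (115 - 98) = 35*(-127) + (115 - 98) = -4445 + 17 = -4428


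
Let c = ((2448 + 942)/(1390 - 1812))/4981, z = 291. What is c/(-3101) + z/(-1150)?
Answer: -948402870231/3747991554650 ≈ -0.25304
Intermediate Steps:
c = -1695/1050991 (c = (3390/(-422))*(1/4981) = (3390*(-1/422))*(1/4981) = -1695/211*1/4981 = -1695/1050991 ≈ -0.0016128)
c/(-3101) + z/(-1150) = -1695/1050991/(-3101) + 291/(-1150) = -1695/1050991*(-1/3101) + 291*(-1/1150) = 1695/3259123091 - 291/1150 = -948402870231/3747991554650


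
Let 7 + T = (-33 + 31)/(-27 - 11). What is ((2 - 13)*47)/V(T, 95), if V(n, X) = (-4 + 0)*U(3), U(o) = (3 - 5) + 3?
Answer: 517/4 ≈ 129.25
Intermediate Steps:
T = -132/19 (T = -7 + (-33 + 31)/(-27 - 11) = -7 - 2/(-38) = -7 - 2*(-1/38) = -7 + 1/19 = -132/19 ≈ -6.9474)
U(o) = 1 (U(o) = -2 + 3 = 1)
V(n, X) = -4 (V(n, X) = (-4 + 0)*1 = -4*1 = -4)
((2 - 13)*47)/V(T, 95) = ((2 - 13)*47)/(-4) = -11*47*(-¼) = -517*(-¼) = 517/4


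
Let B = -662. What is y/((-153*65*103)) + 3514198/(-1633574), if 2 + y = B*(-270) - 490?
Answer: -648482884447/278887837215 ≈ -2.3252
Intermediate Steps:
y = 178248 (y = -2 + (-662*(-270) - 490) = -2 + (178740 - 490) = -2 + 178250 = 178248)
y/((-153*65*103)) + 3514198/(-1633574) = 178248/((-153*65*103)) + 3514198/(-1633574) = 178248/((-9945*103)) + 3514198*(-1/1633574) = 178248/(-1024335) - 1757099/816787 = 178248*(-1/1024335) - 1757099/816787 = -59416/341445 - 1757099/816787 = -648482884447/278887837215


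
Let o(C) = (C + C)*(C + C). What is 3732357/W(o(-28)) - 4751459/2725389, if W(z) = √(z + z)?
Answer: -4751459/2725389 + 3732357*√2/112 ≈ 47126.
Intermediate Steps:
o(C) = 4*C² (o(C) = (2*C)*(2*C) = 4*C²)
W(z) = √2*√z (W(z) = √(2*z) = √2*√z)
3732357/W(o(-28)) - 4751459/2725389 = 3732357/((√2*√(4*(-28)²))) - 4751459/2725389 = 3732357/((√2*√(4*784))) - 4751459*1/2725389 = 3732357/((√2*√3136)) - 4751459/2725389 = 3732357/((√2*56)) - 4751459/2725389 = 3732357/((56*√2)) - 4751459/2725389 = 3732357*(√2/112) - 4751459/2725389 = 3732357*√2/112 - 4751459/2725389 = -4751459/2725389 + 3732357*√2/112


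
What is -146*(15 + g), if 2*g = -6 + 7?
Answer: -2263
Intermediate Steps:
g = ½ (g = (-6 + 7)/2 = (½)*1 = ½ ≈ 0.50000)
-146*(15 + g) = -146*(15 + ½) = -146*31/2 = -2263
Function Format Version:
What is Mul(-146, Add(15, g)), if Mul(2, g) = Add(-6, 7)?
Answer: -2263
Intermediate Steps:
g = Rational(1, 2) (g = Mul(Rational(1, 2), Add(-6, 7)) = Mul(Rational(1, 2), 1) = Rational(1, 2) ≈ 0.50000)
Mul(-146, Add(15, g)) = Mul(-146, Add(15, Rational(1, 2))) = Mul(-146, Rational(31, 2)) = -2263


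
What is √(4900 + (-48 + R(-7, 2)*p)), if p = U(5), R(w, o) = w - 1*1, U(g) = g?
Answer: 2*√1203 ≈ 69.369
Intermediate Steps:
R(w, o) = -1 + w (R(w, o) = w - 1 = -1 + w)
p = 5
√(4900 + (-48 + R(-7, 2)*p)) = √(4900 + (-48 + (-1 - 7)*5)) = √(4900 + (-48 - 8*5)) = √(4900 + (-48 - 40)) = √(4900 - 88) = √4812 = 2*√1203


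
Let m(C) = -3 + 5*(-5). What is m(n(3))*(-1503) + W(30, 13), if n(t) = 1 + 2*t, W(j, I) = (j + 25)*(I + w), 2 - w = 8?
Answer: 42469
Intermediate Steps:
w = -6 (w = 2 - 1*8 = 2 - 8 = -6)
W(j, I) = (-6 + I)*(25 + j) (W(j, I) = (j + 25)*(I - 6) = (25 + j)*(-6 + I) = (-6 + I)*(25 + j))
m(C) = -28 (m(C) = -3 - 25 = -28)
m(n(3))*(-1503) + W(30, 13) = -28*(-1503) + (-150 - 6*30 + 25*13 + 13*30) = 42084 + (-150 - 180 + 325 + 390) = 42084 + 385 = 42469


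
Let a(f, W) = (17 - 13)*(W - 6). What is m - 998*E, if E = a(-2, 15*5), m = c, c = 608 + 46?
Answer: -274794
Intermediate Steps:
c = 654
a(f, W) = -24 + 4*W (a(f, W) = 4*(-6 + W) = -24 + 4*W)
m = 654
E = 276 (E = -24 + 4*(15*5) = -24 + 4*75 = -24 + 300 = 276)
m - 998*E = 654 - 998*276 = 654 - 275448 = -274794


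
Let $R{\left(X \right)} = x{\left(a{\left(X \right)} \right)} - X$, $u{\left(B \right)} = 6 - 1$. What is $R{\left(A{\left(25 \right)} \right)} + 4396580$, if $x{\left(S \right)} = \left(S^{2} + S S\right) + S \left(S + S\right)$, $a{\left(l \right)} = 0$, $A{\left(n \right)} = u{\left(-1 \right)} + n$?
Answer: $4396550$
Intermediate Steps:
$u{\left(B \right)} = 5$ ($u{\left(B \right)} = 6 - 1 = 5$)
$A{\left(n \right)} = 5 + n$
$x{\left(S \right)} = 4 S^{2}$ ($x{\left(S \right)} = \left(S^{2} + S^{2}\right) + S 2 S = 2 S^{2} + 2 S^{2} = 4 S^{2}$)
$R{\left(X \right)} = - X$ ($R{\left(X \right)} = 4 \cdot 0^{2} - X = 4 \cdot 0 - X = 0 - X = - X$)
$R{\left(A{\left(25 \right)} \right)} + 4396580 = - (5 + 25) + 4396580 = \left(-1\right) 30 + 4396580 = -30 + 4396580 = 4396550$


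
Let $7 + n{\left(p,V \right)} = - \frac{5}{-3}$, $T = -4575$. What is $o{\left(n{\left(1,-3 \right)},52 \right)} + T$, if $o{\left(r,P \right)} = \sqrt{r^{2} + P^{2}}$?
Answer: $-4575 + \frac{4 \sqrt{1537}}{3} \approx -4522.7$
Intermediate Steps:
$n{\left(p,V \right)} = - \frac{16}{3}$ ($n{\left(p,V \right)} = -7 - \frac{5}{-3} = -7 - - \frac{5}{3} = -7 + \frac{5}{3} = - \frac{16}{3}$)
$o{\left(r,P \right)} = \sqrt{P^{2} + r^{2}}$
$o{\left(n{\left(1,-3 \right)},52 \right)} + T = \sqrt{52^{2} + \left(- \frac{16}{3}\right)^{2}} - 4575 = \sqrt{2704 + \frac{256}{9}} - 4575 = \sqrt{\frac{24592}{9}} - 4575 = \frac{4 \sqrt{1537}}{3} - 4575 = -4575 + \frac{4 \sqrt{1537}}{3}$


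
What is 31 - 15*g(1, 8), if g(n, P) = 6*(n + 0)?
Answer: -59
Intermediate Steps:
g(n, P) = 6*n
31 - 15*g(1, 8) = 31 - 90 = -59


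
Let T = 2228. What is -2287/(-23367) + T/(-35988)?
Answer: 840080/23359211 ≈ 0.035964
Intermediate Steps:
-2287/(-23367) + T/(-35988) = -2287/(-23367) + 2228/(-35988) = -2287*(-1/23367) + 2228*(-1/35988) = 2287/23367 - 557/8997 = 840080/23359211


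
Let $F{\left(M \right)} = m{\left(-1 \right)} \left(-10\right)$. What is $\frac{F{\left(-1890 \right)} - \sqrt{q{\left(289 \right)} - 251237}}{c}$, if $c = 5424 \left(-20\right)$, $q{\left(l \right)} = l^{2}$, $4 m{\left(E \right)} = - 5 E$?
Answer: $\frac{5}{43392} + \frac{i \sqrt{41929}}{54240} \approx 0.00011523 + 0.0037752 i$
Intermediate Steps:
$m{\left(E \right)} = - \frac{5 E}{4}$ ($m{\left(E \right)} = \frac{\left(-5\right) E}{4} = - \frac{5 E}{4}$)
$c = -108480$
$F{\left(M \right)} = - \frac{25}{2}$ ($F{\left(M \right)} = \left(- \frac{5}{4}\right) \left(-1\right) \left(-10\right) = \frac{5}{4} \left(-10\right) = - \frac{25}{2}$)
$\frac{F{\left(-1890 \right)} - \sqrt{q{\left(289 \right)} - 251237}}{c} = \frac{- \frac{25}{2} - \sqrt{289^{2} - 251237}}{-108480} = \left(- \frac{25}{2} - \sqrt{83521 - 251237}\right) \left(- \frac{1}{108480}\right) = \left(- \frac{25}{2} - \sqrt{-167716}\right) \left(- \frac{1}{108480}\right) = \left(- \frac{25}{2} - 2 i \sqrt{41929}\right) \left(- \frac{1}{108480}\right) = \frac{5}{43392} + \frac{i \sqrt{41929}}{54240}$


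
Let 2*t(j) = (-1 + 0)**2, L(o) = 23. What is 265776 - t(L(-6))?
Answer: 531551/2 ≈ 2.6578e+5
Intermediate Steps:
t(j) = 1/2 (t(j) = (-1 + 0)**2/2 = (1/2)*(-1)**2 = (1/2)*1 = 1/2)
265776 - t(L(-6)) = 265776 - 1*1/2 = 265776 - 1/2 = 531551/2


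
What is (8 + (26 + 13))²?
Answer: 2209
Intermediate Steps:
(8 + (26 + 13))² = (8 + 39)² = 47² = 2209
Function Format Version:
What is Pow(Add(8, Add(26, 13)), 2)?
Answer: 2209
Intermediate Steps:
Pow(Add(8, Add(26, 13)), 2) = Pow(Add(8, 39), 2) = Pow(47, 2) = 2209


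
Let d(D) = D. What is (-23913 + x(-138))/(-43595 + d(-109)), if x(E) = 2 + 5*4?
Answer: 23891/43704 ≈ 0.54665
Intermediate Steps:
x(E) = 22 (x(E) = 2 + 20 = 22)
(-23913 + x(-138))/(-43595 + d(-109)) = (-23913 + 22)/(-43595 - 109) = -23891/(-43704) = -23891*(-1/43704) = 23891/43704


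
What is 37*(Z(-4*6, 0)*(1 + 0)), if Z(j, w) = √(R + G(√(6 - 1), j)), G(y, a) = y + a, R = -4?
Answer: 37*√(-28 + √5) ≈ 187.81*I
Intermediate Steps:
G(y, a) = a + y
Z(j, w) = √(-4 + j + √5) (Z(j, w) = √(-4 + (j + √(6 - 1))) = √(-4 + (j + √5)) = √(-4 + j + √5))
37*(Z(-4*6, 0)*(1 + 0)) = 37*(√(-4 - 4*6 + √5)*(1 + 0)) = 37*(√(-4 - 24 + √5)*1) = 37*(√(-28 + √5)*1) = 37*√(-28 + √5)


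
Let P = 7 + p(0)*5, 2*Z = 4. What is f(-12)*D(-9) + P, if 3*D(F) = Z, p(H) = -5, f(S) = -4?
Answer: -62/3 ≈ -20.667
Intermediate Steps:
Z = 2 (Z = (1/2)*4 = 2)
P = -18 (P = 7 - 5*5 = 7 - 25 = -18)
D(F) = 2/3 (D(F) = (1/3)*2 = 2/3)
f(-12)*D(-9) + P = -4*2/3 - 18 = -8/3 - 18 = -62/3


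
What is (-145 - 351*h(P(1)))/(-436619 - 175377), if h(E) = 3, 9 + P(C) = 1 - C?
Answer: 599/305998 ≈ 0.0019575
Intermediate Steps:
P(C) = -8 - C (P(C) = -9 + (1 - C) = -8 - C)
(-145 - 351*h(P(1)))/(-436619 - 175377) = (-145 - 351*3)/(-436619 - 175377) = (-145 - 1053)/(-611996) = -1198*(-1/611996) = 599/305998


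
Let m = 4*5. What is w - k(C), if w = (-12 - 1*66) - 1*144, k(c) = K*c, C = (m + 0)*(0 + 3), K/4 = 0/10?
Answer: -222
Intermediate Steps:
K = 0 (K = 4*(0/10) = 4*(0*(⅒)) = 4*0 = 0)
m = 20
C = 60 (C = (20 + 0)*(0 + 3) = 20*3 = 60)
k(c) = 0 (k(c) = 0*c = 0)
w = -222 (w = (-12 - 66) - 144 = -78 - 144 = -222)
w - k(C) = -222 - 1*0 = -222 + 0 = -222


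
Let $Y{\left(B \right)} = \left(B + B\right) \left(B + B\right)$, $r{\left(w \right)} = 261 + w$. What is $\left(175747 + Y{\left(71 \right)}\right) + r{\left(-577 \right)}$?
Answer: $195595$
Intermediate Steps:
$Y{\left(B \right)} = 4 B^{2}$ ($Y{\left(B \right)} = 2 B 2 B = 4 B^{2}$)
$\left(175747 + Y{\left(71 \right)}\right) + r{\left(-577 \right)} = \left(175747 + 4 \cdot 71^{2}\right) + \left(261 - 577\right) = \left(175747 + 4 \cdot 5041\right) - 316 = \left(175747 + 20164\right) - 316 = 195911 - 316 = 195595$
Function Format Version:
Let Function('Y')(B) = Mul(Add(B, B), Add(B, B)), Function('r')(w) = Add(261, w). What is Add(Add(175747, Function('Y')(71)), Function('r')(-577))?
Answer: 195595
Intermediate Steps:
Function('Y')(B) = Mul(4, Pow(B, 2)) (Function('Y')(B) = Mul(Mul(2, B), Mul(2, B)) = Mul(4, Pow(B, 2)))
Add(Add(175747, Function('Y')(71)), Function('r')(-577)) = Add(Add(175747, Mul(4, Pow(71, 2))), Add(261, -577)) = Add(Add(175747, Mul(4, 5041)), -316) = Add(Add(175747, 20164), -316) = Add(195911, -316) = 195595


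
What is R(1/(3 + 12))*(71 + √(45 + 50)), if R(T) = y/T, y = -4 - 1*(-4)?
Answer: 0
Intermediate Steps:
y = 0 (y = -4 + 4 = 0)
R(T) = 0 (R(T) = 0/T = 0)
R(1/(3 + 12))*(71 + √(45 + 50)) = 0*(71 + √(45 + 50)) = 0*(71 + √95) = 0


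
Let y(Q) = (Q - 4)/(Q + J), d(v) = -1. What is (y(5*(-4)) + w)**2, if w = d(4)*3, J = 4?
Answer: 9/4 ≈ 2.2500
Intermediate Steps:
y(Q) = (-4 + Q)/(4 + Q) (y(Q) = (Q - 4)/(Q + 4) = (-4 + Q)/(4 + Q))
w = -3 (w = -1*3 = -3)
(y(5*(-4)) + w)**2 = ((-4 + 5*(-4))/(4 + 5*(-4)) - 3)**2 = ((-4 - 20)/(4 - 20) - 3)**2 = (-24/(-16) - 3)**2 = (-1/16*(-24) - 3)**2 = (3/2 - 3)**2 = (-3/2)**2 = 9/4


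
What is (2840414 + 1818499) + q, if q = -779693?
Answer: 3879220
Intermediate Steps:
(2840414 + 1818499) + q = (2840414 + 1818499) - 779693 = 4658913 - 779693 = 3879220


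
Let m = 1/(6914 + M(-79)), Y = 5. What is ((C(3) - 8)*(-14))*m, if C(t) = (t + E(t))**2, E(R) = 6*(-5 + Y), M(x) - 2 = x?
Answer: -14/6837 ≈ -0.0020477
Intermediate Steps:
M(x) = 2 + x
E(R) = 0 (E(R) = 6*(-5 + 5) = 6*0 = 0)
C(t) = t**2 (C(t) = (t + 0)**2 = t**2)
m = 1/6837 (m = 1/(6914 + (2 - 79)) = 1/(6914 - 77) = 1/6837 ≈ 0.00014626)
((C(3) - 8)*(-14))*m = ((3**2 - 8)*(-14))*(1/6837) = ((9 - 8)*(-14))*(1/6837) = (1*(-14))*(1/6837) = -14*1/6837 = -14/6837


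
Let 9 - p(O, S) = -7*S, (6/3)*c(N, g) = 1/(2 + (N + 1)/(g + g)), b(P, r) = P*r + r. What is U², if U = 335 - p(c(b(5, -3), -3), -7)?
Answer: 140625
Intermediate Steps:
b(P, r) = r + P*r
c(N, g) = 1/(2*(2 + (1 + N)/(2*g))) (c(N, g) = 1/(2*(2 + (N + 1)/(g + g))) = 1/(2*(2 + (1 + N)/((2*g)))) = 1/(2*(2 + (1 + N)*(1/(2*g)))) = 1/(2*(2 + (1 + N)/(2*g))))
p(O, S) = 9 + 7*S (p(O, S) = 9 - (-7)*S = 9 + 7*S)
U = 375 (U = 335 - (9 + 7*(-7)) = 335 - (9 - 49) = 335 - 1*(-40) = 335 + 40 = 375)
U² = 375² = 140625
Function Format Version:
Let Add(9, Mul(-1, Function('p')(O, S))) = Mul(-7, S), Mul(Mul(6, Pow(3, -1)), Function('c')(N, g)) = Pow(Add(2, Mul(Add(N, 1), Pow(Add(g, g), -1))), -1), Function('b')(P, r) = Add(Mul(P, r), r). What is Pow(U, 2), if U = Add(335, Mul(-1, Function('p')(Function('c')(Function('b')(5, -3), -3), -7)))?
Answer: 140625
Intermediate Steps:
Function('b')(P, r) = Add(r, Mul(P, r))
Function('c')(N, g) = Mul(Rational(1, 2), Pow(Add(2, Mul(Rational(1, 2), Pow(g, -1), Add(1, N))), -1)) (Function('c')(N, g) = Mul(Rational(1, 2), Pow(Add(2, Mul(Add(N, 1), Pow(Add(g, g), -1))), -1)) = Mul(Rational(1, 2), Pow(Add(2, Mul(Add(1, N), Pow(Mul(2, g), -1))), -1)) = Mul(Rational(1, 2), Pow(Add(2, Mul(Add(1, N), Mul(Rational(1, 2), Pow(g, -1)))), -1)) = Mul(Rational(1, 2), Pow(Add(2, Mul(Rational(1, 2), Pow(g, -1), Add(1, N))), -1)))
Function('p')(O, S) = Add(9, Mul(7, S)) (Function('p')(O, S) = Add(9, Mul(-1, Mul(-7, S))) = Add(9, Mul(7, S)))
U = 375 (U = Add(335, Mul(-1, Add(9, Mul(7, -7)))) = Add(335, Mul(-1, Add(9, -49))) = Add(335, Mul(-1, -40)) = Add(335, 40) = 375)
Pow(U, 2) = Pow(375, 2) = 140625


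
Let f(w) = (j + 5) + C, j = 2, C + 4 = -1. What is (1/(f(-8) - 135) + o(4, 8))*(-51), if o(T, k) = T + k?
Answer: -81345/133 ≈ -611.62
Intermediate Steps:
C = -5 (C = -4 - 1 = -5)
f(w) = 2 (f(w) = (2 + 5) - 5 = 7 - 5 = 2)
(1/(f(-8) - 135) + o(4, 8))*(-51) = (1/(2 - 135) + (4 + 8))*(-51) = (1/(-133) + 12)*(-51) = (-1/133 + 12)*(-51) = (1595/133)*(-51) = -81345/133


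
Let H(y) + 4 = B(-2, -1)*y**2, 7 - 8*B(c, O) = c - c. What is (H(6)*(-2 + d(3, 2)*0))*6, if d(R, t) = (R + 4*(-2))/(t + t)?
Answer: -330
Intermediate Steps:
B(c, O) = 7/8 (B(c, O) = 7/8 - (c - c)/8 = 7/8 - 1/8*0 = 7/8 + 0 = 7/8)
d(R, t) = (-8 + R)/(2*t) (d(R, t) = (R - 8)/((2*t)) = (-8 + R)*(1/(2*t)) = (-8 + R)/(2*t))
H(y) = -4 + 7*y**2/8
(H(6)*(-2 + d(3, 2)*0))*6 = ((-4 + (7/8)*6**2)*(-2 + ((1/2)*(-8 + 3)/2)*0))*6 = ((-4 + (7/8)*36)*(-2 + ((1/2)*(1/2)*(-5))*0))*6 = ((-4 + 63/2)*(-2 - 5/4*0))*6 = (55*(-2 + 0)/2)*6 = ((55/2)*(-2))*6 = -55*6 = -330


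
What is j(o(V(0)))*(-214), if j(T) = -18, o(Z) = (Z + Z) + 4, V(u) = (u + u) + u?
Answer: 3852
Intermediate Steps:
V(u) = 3*u (V(u) = 2*u + u = 3*u)
o(Z) = 4 + 2*Z (o(Z) = 2*Z + 4 = 4 + 2*Z)
j(o(V(0)))*(-214) = -18*(-214) = 3852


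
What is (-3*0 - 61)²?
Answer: 3721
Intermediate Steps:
(-3*0 - 61)² = (0 - 61)² = (-61)² = 3721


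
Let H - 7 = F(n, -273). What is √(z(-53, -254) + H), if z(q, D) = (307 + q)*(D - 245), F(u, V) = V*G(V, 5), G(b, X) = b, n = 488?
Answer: I*√52210 ≈ 228.5*I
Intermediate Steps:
F(u, V) = V² (F(u, V) = V*V = V²)
z(q, D) = (-245 + D)*(307 + q) (z(q, D) = (307 + q)*(-245 + D) = (-245 + D)*(307 + q))
H = 74536 (H = 7 + (-273)² = 7 + 74529 = 74536)
√(z(-53, -254) + H) = √((-75215 - 245*(-53) + 307*(-254) - 254*(-53)) + 74536) = √((-75215 + 12985 - 77978 + 13462) + 74536) = √(-126746 + 74536) = √(-52210) = I*√52210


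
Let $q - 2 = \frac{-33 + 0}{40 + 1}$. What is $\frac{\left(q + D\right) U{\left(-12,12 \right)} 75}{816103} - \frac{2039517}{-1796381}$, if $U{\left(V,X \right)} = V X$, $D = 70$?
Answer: $\frac{11611423331091}{60107308852963} \approx 0.19318$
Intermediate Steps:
$q = \frac{49}{41}$ ($q = 2 + \frac{-33 + 0}{40 + 1} = 2 - \frac{33}{41} = \frac{49}{41} \approx 1.1951$)
$\frac{\left(q + D\right) U{\left(-12,12 \right)} 75}{816103} - \frac{2039517}{-1796381} = \frac{\left(\frac{49}{41} + 70\right) \left(\left(-12\right) 12\right) 75}{816103} - \frac{2039517}{-1796381} = \frac{2919}{41} \left(-144\right) 75 \cdot \frac{1}{816103} - - \frac{2039517}{1796381} = \left(- \frac{420336}{41}\right) 75 \cdot \frac{1}{816103} + \frac{2039517}{1796381} = \left(- \frac{31525200}{41}\right) \frac{1}{816103} + \frac{2039517}{1796381} = - \frac{31525200}{33460223} + \frac{2039517}{1796381} = \frac{11611423331091}{60107308852963}$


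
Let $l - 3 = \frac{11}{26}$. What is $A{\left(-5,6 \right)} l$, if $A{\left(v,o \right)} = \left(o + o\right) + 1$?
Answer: $\frac{89}{2} \approx 44.5$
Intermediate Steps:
$A{\left(v,o \right)} = 1 + 2 o$ ($A{\left(v,o \right)} = 2 o + 1 = 1 + 2 o$)
$l = \frac{89}{26}$ ($l = 3 + \frac{11}{26} = \frac{89}{26} \approx 3.4231$)
$A{\left(-5,6 \right)} l = \left(1 + 2 \cdot 6\right) \frac{89}{26} = \left(1 + 12\right) \frac{89}{26} = 13 \cdot \frac{89}{26} = \frac{89}{2}$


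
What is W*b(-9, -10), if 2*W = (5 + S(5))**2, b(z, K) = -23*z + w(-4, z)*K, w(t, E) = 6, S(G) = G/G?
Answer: 2646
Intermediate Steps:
S(G) = 1
b(z, K) = -23*z + 6*K
W = 18 (W = (5 + 1)**2/2 = (1/2)*6**2 = (1/2)*36 = 18)
W*b(-9, -10) = 18*(-23*(-9) + 6*(-10)) = 18*(207 - 60) = 18*147 = 2646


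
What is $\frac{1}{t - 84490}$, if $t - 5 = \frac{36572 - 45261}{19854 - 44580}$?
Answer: $- \frac{24726}{2088967421} \approx -1.1836 \cdot 10^{-5}$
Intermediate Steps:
$t = \frac{132319}{24726}$ ($t = 5 + \frac{36572 - 45261}{19854 - 44580} = 5 - \frac{8689}{-24726} = 5 - - \frac{8689}{24726} = 5 + \frac{8689}{24726} = \frac{132319}{24726} \approx 5.3514$)
$\frac{1}{t - 84490} = \frac{1}{\frac{132319}{24726} - 84490} = \frac{1}{- \frac{2088967421}{24726}} = - \frac{24726}{2088967421}$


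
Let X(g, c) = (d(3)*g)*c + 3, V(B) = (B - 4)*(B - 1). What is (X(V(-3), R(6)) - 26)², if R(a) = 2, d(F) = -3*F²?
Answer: 2356225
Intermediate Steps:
V(B) = (-1 + B)*(-4 + B) (V(B) = (-4 + B)*(-1 + B) = (-1 + B)*(-4 + B))
X(g, c) = 3 - 27*c*g (X(g, c) = ((-3*3²)*g)*c + 3 = ((-3*9)*g)*c + 3 = (-27*g)*c + 3 = -27*c*g + 3 = 3 - 27*c*g)
(X(V(-3), R(6)) - 26)² = ((3 - 27*2*(4 + (-3)² - 5*(-3))) - 26)² = ((3 - 27*2*(4 + 9 + 15)) - 26)² = ((3 - 27*2*28) - 26)² = ((3 - 1512) - 26)² = (-1509 - 26)² = (-1535)² = 2356225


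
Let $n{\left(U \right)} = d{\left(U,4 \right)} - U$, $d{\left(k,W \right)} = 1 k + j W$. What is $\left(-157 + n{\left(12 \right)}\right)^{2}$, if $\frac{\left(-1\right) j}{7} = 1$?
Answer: $34225$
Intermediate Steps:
$j = -7$ ($j = \left(-7\right) 1 = -7$)
$d{\left(k,W \right)} = k - 7 W$ ($d{\left(k,W \right)} = 1 k - 7 W = k - 7 W$)
$n{\left(U \right)} = -28$ ($n{\left(U \right)} = \left(U - 28\right) - U = \left(-28 + U\right) - U = -28$)
$\left(-157 + n{\left(12 \right)}\right)^{2} = \left(-157 - 28\right)^{2} = \left(-185\right)^{2} = 34225$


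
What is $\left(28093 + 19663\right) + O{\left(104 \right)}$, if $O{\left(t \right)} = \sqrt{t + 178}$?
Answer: $47756 + \sqrt{282} \approx 47773.0$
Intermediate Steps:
$O{\left(t \right)} = \sqrt{178 + t}$
$\left(28093 + 19663\right) + O{\left(104 \right)} = \left(28093 + 19663\right) + \sqrt{178 + 104} = 47756 + \sqrt{282}$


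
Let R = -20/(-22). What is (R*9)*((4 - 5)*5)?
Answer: -450/11 ≈ -40.909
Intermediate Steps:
R = 10/11 (R = -20*(-1/22) = 10/11 ≈ 0.90909)
(R*9)*((4 - 5)*5) = ((10/11)*9)*((4 - 5)*5) = 90*(-1*5)/11 = (90/11)*(-5) = -450/11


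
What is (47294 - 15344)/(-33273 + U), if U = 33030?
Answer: -3550/27 ≈ -131.48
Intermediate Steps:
(47294 - 15344)/(-33273 + U) = (47294 - 15344)/(-33273 + 33030) = 31950/(-243) = 31950*(-1/243) = -3550/27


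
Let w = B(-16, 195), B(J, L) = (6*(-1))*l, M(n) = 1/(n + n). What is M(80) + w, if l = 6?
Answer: -5759/160 ≈ -35.994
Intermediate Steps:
M(n) = 1/(2*n)
B(J, L) = -36 (B(J, L) = (6*(-1))*6 = -6*6 = -36)
w = -36
M(80) + w = (½)/80 - 36 = (½)*(1/80) - 36 = 1/160 - 36 = -5759/160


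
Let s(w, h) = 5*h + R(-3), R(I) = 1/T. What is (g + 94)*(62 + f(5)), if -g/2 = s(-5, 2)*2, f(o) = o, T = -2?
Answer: 3752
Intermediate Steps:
R(I) = -½ (R(I) = 1/(-2) = -½)
s(w, h) = -½ + 5*h (s(w, h) = 5*h - ½ = -½ + 5*h)
g = -38 (g = -2*(-½ + 5*2)*2 = -2*(-½ + 10)*2 = -19*2 = -2*19 = -38)
(g + 94)*(62 + f(5)) = (-38 + 94)*(62 + 5) = 56*67 = 3752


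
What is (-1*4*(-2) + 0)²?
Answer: 64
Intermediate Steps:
(-1*4*(-2) + 0)² = (-4*(-2) + 0)² = (8 + 0)² = 8² = 64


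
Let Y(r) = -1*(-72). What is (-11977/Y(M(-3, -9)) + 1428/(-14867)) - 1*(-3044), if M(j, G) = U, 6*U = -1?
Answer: 3080205781/1070424 ≈ 2877.6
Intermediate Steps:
U = -⅙ (U = (⅙)*(-1) = -⅙ ≈ -0.16667)
M(j, G) = -⅙
Y(r) = 72
(-11977/Y(M(-3, -9)) + 1428/(-14867)) - 1*(-3044) = (-11977/72 + 1428/(-14867)) - 1*(-3044) = (-11977*1/72 + 1428*(-1/14867)) + 3044 = (-11977/72 - 1428/14867) + 3044 = -178164875/1070424 + 3044 = 3080205781/1070424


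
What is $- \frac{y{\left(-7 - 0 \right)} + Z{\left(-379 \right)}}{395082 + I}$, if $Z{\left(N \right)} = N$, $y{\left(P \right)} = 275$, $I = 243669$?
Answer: $\frac{104}{638751} \approx 0.00016282$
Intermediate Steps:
$- \frac{y{\left(-7 - 0 \right)} + Z{\left(-379 \right)}}{395082 + I} = - \frac{275 - 379}{395082 + 243669} = - \frac{-104}{638751} = \left(-1\right) \left(- \frac{104}{638751}\right) = \frac{104}{638751}$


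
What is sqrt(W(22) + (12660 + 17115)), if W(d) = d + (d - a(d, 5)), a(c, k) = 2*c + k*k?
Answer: 5*sqrt(1190) ≈ 172.48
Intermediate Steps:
a(c, k) = k**2 + 2*c (a(c, k) = 2*c + k**2 = k**2 + 2*c)
W(d) = -25 (W(d) = d + (d - (5**2 + 2*d)) = d + (d - (25 + 2*d)) = d + (d + (-25 - 2*d)) = d + (-25 - d) = -25)
sqrt(W(22) + (12660 + 17115)) = sqrt(-25 + (12660 + 17115)) = sqrt(-25 + 29775) = sqrt(29750) = 5*sqrt(1190)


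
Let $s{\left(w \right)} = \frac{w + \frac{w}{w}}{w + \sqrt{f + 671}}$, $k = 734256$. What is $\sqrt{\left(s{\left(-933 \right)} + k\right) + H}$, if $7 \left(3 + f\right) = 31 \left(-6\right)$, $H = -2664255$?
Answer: $\frac{\sqrt{-12604816945 + 1929999 \sqrt{31430}}}{\sqrt{6531 - \sqrt{31430}}} \approx 1389.2 i$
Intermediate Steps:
$f = - \frac{207}{7}$ ($f = -3 + \frac{31 \left(-6\right)}{7} = -3 + \frac{1}{7} \left(-186\right) = -3 - \frac{186}{7} = - \frac{207}{7} \approx -29.571$)
$s{\left(w \right)} = \frac{1 + w}{w + \frac{\sqrt{31430}}{7}}$ ($s{\left(w \right)} = \frac{w + \frac{w}{w}}{w + \sqrt{- \frac{207}{7} + 671}} = \frac{w + 1}{w + \sqrt{\frac{4490}{7}}} = \frac{1 + w}{w + \frac{\sqrt{31430}}{7}}$)
$\sqrt{\left(s{\left(-933 \right)} + k\right) + H} = \sqrt{\left(\frac{7 \left(1 - 933\right)}{\sqrt{31430} + 7 \left(-933\right)} + 734256\right) - 2664255} = \sqrt{\left(7 \frac{1}{\sqrt{31430} - 6531} \left(-932\right) + 734256\right) - 2664255} = \sqrt{\left(7 \frac{1}{-6531 + \sqrt{31430}} \left(-932\right) + 734256\right) - 2664255} = \sqrt{\left(- \frac{6524}{-6531 + \sqrt{31430}} + 734256\right) - 2664255} = \sqrt{\left(734256 - \frac{6524}{-6531 + \sqrt{31430}}\right) - 2664255} = \sqrt{-1929999 - \frac{6524}{-6531 + \sqrt{31430}}}$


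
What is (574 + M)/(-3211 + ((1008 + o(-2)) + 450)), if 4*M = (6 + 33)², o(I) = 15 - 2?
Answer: -3817/6960 ≈ -0.54842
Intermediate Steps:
o(I) = 13
M = 1521/4 (M = (6 + 33)²/4 = (¼)*39² = (¼)*1521 = 1521/4 ≈ 380.25)
(574 + M)/(-3211 + ((1008 + o(-2)) + 450)) = (574 + 1521/4)/(-3211 + ((1008 + 13) + 450)) = 3817/(4*(-3211 + (1021 + 450))) = 3817/(4*(-3211 + 1471)) = (3817/4)/(-1740) = (3817/4)*(-1/1740) = -3817/6960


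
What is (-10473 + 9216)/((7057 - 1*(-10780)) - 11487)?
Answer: -1257/6350 ≈ -0.19795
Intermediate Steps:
(-10473 + 9216)/((7057 - 1*(-10780)) - 11487) = -1257/((7057 + 10780) - 11487) = -1257/(17837 - 11487) = -1257/6350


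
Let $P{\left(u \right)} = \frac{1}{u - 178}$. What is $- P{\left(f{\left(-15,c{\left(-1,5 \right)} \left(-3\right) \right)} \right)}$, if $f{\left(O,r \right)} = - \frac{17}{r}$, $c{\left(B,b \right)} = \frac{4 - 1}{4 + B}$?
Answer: $\frac{3}{517} \approx 0.0058027$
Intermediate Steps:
$c{\left(B,b \right)} = \frac{3}{4 + B}$
$P{\left(u \right)} = \frac{1}{-178 + u}$
$- P{\left(f{\left(-15,c{\left(-1,5 \right)} \left(-3\right) \right)} \right)} = - \frac{1}{-178 - \frac{17}{\frac{3}{4 - 1} \left(-3\right)}} = - \frac{1}{-178 - \frac{17}{\frac{3}{3} \left(-3\right)}} = - \frac{1}{-178 - \frac{17}{3 \cdot \frac{1}{3} \left(-3\right)}} = - \frac{1}{-178 - \frac{17}{1 \left(-3\right)}} = - \frac{1}{-178 - \frac{17}{-3}} = - \frac{1}{-178 - - \frac{17}{3}} = - \frac{1}{-178 + \frac{17}{3}} = - \frac{1}{- \frac{517}{3}} = \left(-1\right) \left(- \frac{3}{517}\right) = \frac{3}{517}$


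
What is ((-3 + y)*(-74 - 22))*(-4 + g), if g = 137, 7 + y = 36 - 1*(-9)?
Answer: -446880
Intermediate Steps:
y = 38 (y = -7 + (36 - 1*(-9)) = -7 + (36 + 9) = -7 + 45 = 38)
((-3 + y)*(-74 - 22))*(-4 + g) = ((-3 + 38)*(-74 - 22))*(-4 + 137) = (35*(-96))*133 = -3360*133 = -446880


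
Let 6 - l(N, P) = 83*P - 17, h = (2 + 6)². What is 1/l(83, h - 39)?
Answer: -1/2052 ≈ -0.00048733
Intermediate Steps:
h = 64 (h = 8² = 64)
l(N, P) = 23 - 83*P (l(N, P) = 6 - (83*P - 17) = 6 - (-17 + 83*P) = 6 + (17 - 83*P) = 23 - 83*P)
1/l(83, h - 39) = 1/(23 - 83*(64 - 39)) = 1/(23 - 83*25) = 1/(23 - 2075) = 1/(-2052) = -1/2052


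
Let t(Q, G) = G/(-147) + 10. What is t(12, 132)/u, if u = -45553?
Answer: -446/2232097 ≈ -0.00019981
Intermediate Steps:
t(Q, G) = 10 - G/147 (t(Q, G) = G*(-1/147) + 10 = -G/147 + 10 = 10 - G/147)
t(12, 132)/u = (10 - 1/147*132)/(-45553) = (10 - 44/49)*(-1/45553) = (446/49)*(-1/45553) = -446/2232097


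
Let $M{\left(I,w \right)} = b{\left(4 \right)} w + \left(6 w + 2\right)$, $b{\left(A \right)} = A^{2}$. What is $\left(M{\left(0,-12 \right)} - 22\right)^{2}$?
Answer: $80656$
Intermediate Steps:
$M{\left(I,w \right)} = 2 + 22 w$ ($M{\left(I,w \right)} = 4^{2} w + \left(6 w + 2\right) = 16 w + \left(2 + 6 w\right) = 2 + 22 w$)
$\left(M{\left(0,-12 \right)} - 22\right)^{2} = \left(\left(2 + 22 \left(-12\right)\right) - 22\right)^{2} = \left(\left(2 - 264\right) - 22\right)^{2} = \left(-262 - 22\right)^{2} = \left(-284\right)^{2} = 80656$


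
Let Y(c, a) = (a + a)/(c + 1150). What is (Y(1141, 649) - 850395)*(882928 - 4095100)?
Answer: 6258125813791284/2291 ≈ 2.7316e+12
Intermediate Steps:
Y(c, a) = 2*a/(1150 + c) (Y(c, a) = (2*a)/(1150 + c) = 2*a/(1150 + c))
(Y(1141, 649) - 850395)*(882928 - 4095100) = (2*649/(1150 + 1141) - 850395)*(882928 - 4095100) = (2*649/2291 - 850395)*(-3212172) = (2*649*(1/2291) - 850395)*(-3212172) = (1298/2291 - 850395)*(-3212172) = -1948253647/2291*(-3212172) = 6258125813791284/2291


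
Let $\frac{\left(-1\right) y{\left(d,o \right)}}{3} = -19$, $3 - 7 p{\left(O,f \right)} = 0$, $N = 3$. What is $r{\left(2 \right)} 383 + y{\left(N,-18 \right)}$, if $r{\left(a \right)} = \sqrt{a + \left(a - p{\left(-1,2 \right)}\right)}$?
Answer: $57 + \frac{1915 \sqrt{7}}{7} \approx 780.8$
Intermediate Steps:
$p{\left(O,f \right)} = \frac{3}{7}$ ($p{\left(O,f \right)} = \frac{3}{7} - 0 = \frac{3}{7} + 0 = \frac{3}{7}$)
$y{\left(d,o \right)} = 57$ ($y{\left(d,o \right)} = \left(-3\right) \left(-19\right) = 57$)
$r{\left(a \right)} = \sqrt{- \frac{3}{7} + 2 a}$ ($r{\left(a \right)} = \sqrt{a + \left(a - \frac{3}{7}\right)} = \sqrt{a + \left(- \frac{3}{7} + a\right)} = \sqrt{- \frac{3}{7} + 2 a}$)
$r{\left(2 \right)} 383 + y{\left(N,-18 \right)} = \frac{\sqrt{-21 + 98 \cdot 2}}{7} \cdot 383 + 57 = \frac{\sqrt{-21 + 196}}{7} \cdot 383 + 57 = \frac{\sqrt{175}}{7} \cdot 383 + 57 = \frac{5 \sqrt{7}}{7} \cdot 383 + 57 = \frac{1915 \sqrt{7}}{7} + 57 = 57 + \frac{1915 \sqrt{7}}{7}$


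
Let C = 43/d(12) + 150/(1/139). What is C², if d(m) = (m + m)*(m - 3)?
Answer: 20282800271449/46656 ≈ 4.3473e+8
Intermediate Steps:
d(m) = 2*m*(-3 + m) (d(m) = (2*m)*(-3 + m) = 2*m*(-3 + m))
C = 4503643/216 (C = 43/((2*12*(-3 + 12))) + 150/(1/139) = 43/((2*12*9)) + 150/(1/139) = 43/216 + 150*139 = 43*(1/216) + 20850 = 43/216 + 20850 = 4503643/216 ≈ 20850.)
C² = (4503643/216)² = 20282800271449/46656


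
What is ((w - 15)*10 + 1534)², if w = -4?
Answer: 1806336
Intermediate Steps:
((w - 15)*10 + 1534)² = ((-4 - 15)*10 + 1534)² = (-19*10 + 1534)² = (-190 + 1534)² = 1344² = 1806336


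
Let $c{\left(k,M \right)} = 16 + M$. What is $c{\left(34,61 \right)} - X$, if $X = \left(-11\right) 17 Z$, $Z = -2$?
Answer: $-297$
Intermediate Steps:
$X = 374$ ($X = \left(-11\right) 17 \left(-2\right) = \left(-187\right) \left(-2\right) = 374$)
$c{\left(34,61 \right)} - X = \left(16 + 61\right) - 374 = 77 - 374 = -297$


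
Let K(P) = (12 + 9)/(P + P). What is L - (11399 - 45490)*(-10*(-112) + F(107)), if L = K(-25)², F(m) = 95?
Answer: 103551412941/2500 ≈ 4.1421e+7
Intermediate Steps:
K(P) = 21/(2*P) (K(P) = 21/((2*P)) = 21*(1/(2*P)) = 21/(2*P))
L = 441/2500 (L = ((21/2)/(-25))² = ((21/2)*(-1/25))² = (-21/50)² = 441/2500 ≈ 0.17640)
L - (11399 - 45490)*(-10*(-112) + F(107)) = 441/2500 - (11399 - 45490)*(-10*(-112) + 95) = 441/2500 - (-34091)*(1120 + 95) = 441/2500 - (-34091)*1215 = 441/2500 - 1*(-41420565) = 441/2500 + 41420565 = 103551412941/2500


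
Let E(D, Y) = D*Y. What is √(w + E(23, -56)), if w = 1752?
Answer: 4*√29 ≈ 21.541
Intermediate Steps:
√(w + E(23, -56)) = √(1752 + 23*(-56)) = √(1752 - 1288) = √464 = 4*√29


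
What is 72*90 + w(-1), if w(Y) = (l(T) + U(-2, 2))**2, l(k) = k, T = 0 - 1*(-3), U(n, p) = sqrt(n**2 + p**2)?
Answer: 6497 + 12*sqrt(2) ≈ 6514.0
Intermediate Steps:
T = 3 (T = 0 + 3 = 3)
w(Y) = (3 + 2*sqrt(2))**2 (w(Y) = (3 + sqrt((-2)**2 + 2**2))**2 = (3 + sqrt(4 + 4))**2 = (3 + sqrt(8))**2 = (3 + 2*sqrt(2))**2)
72*90 + w(-1) = 72*90 + (17 + 12*sqrt(2)) = 6480 + (17 + 12*sqrt(2)) = 6497 + 12*sqrt(2)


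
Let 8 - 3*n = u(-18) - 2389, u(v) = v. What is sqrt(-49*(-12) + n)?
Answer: sqrt(1393) ≈ 37.323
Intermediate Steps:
n = 805 (n = 8/3 - (-18 - 2389)/3 = 8/3 - 1/3*(-2407) = 8/3 + 2407/3 = 805)
sqrt(-49*(-12) + n) = sqrt(-49*(-12) + 805) = sqrt(588 + 805) = sqrt(1393)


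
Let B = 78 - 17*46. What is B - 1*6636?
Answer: -7340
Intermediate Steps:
B = -704 (B = 78 - 782 = -704)
B - 1*6636 = -704 - 1*6636 = -704 - 6636 = -7340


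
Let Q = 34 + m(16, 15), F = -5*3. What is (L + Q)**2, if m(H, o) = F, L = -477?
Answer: 209764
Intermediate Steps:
F = -15
m(H, o) = -15
Q = 19 (Q = 34 - 15 = 19)
(L + Q)**2 = (-477 + 19)**2 = (-458)**2 = 209764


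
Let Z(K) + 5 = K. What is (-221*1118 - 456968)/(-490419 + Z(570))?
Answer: 352023/244927 ≈ 1.4373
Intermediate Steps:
Z(K) = -5 + K
(-221*1118 - 456968)/(-490419 + Z(570)) = (-221*1118 - 456968)/(-490419 + (-5 + 570)) = (-247078 - 456968)/(-490419 + 565) = -704046/(-489854) = -704046*(-1/489854) = 352023/244927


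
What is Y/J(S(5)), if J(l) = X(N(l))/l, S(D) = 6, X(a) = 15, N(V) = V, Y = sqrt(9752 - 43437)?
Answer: 2*I*sqrt(33685)/5 ≈ 73.414*I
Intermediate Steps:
Y = I*sqrt(33685) (Y = sqrt(-33685) = I*sqrt(33685) ≈ 183.53*I)
J(l) = 15/l
Y/J(S(5)) = (I*sqrt(33685))/((15/6)) = (I*sqrt(33685))/((15*(1/6))) = (I*sqrt(33685))/(5/2) = (I*sqrt(33685))*(2/5) = 2*I*sqrt(33685)/5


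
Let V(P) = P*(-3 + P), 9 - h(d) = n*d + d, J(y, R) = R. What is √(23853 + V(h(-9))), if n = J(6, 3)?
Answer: √25743 ≈ 160.45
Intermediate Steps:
n = 3
h(d) = 9 - 4*d (h(d) = 9 - (3*d + d) = 9 - 4*d)
√(23853 + V(h(-9))) = √(23853 + (9 - 4*(-9))*(-3 + (9 - 4*(-9)))) = √(23853 + (9 + 36)*(-3 + (9 + 36))) = √(23853 + 45*(-3 + 45)) = √(23853 + 45*42) = √(23853 + 1890) = √25743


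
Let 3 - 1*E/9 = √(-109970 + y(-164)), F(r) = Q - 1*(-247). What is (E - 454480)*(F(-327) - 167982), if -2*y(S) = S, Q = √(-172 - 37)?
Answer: (167735 - I*√209)*(454453 + 72*I*√1717) ≈ 7.6228e+10 + 4.9386e+8*I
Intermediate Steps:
Q = I*√209 (Q = √(-209) = I*√209 ≈ 14.457*I)
y(S) = -S/2
F(r) = 247 + I*√209 (F(r) = I*√209 - 1*(-247) = I*√209 + 247 = 247 + I*√209)
E = 27 - 72*I*√1717 (E = 27 - 9*√(-109970 - ½*(-164)) = 27 - 9*√(-109970 + 82) = 27 - 72*I*√1717 ≈ 27.0 - 2983.4*I)
(E - 454480)*(F(-327) - 167982) = ((27 - 72*I*√1717) - 454480)*((247 + I*√209) - 167982) = (-454453 - 72*I*√1717)*(-167735 + I*√209)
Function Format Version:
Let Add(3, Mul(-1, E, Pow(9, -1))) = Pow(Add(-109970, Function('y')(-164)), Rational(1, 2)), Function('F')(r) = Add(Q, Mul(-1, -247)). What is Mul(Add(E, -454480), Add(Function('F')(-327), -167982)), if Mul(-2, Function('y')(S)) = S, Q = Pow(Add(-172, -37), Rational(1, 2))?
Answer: Mul(Add(167735, Mul(-1, I, Pow(209, Rational(1, 2)))), Add(454453, Mul(72, I, Pow(1717, Rational(1, 2))))) ≈ Add(7.6228e+10, Mul(4.9386e+8, I))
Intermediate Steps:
Q = Mul(I, Pow(209, Rational(1, 2))) (Q = Pow(-209, Rational(1, 2)) = Mul(I, Pow(209, Rational(1, 2))) ≈ Mul(14.457, I))
Function('y')(S) = Mul(Rational(-1, 2), S)
Function('F')(r) = Add(247, Mul(I, Pow(209, Rational(1, 2)))) (Function('F')(r) = Add(Mul(I, Pow(209, Rational(1, 2))), Mul(-1, -247)) = Add(Mul(I, Pow(209, Rational(1, 2))), 247) = Add(247, Mul(I, Pow(209, Rational(1, 2)))))
E = Add(27, Mul(-72, I, Pow(1717, Rational(1, 2)))) (E = Add(27, Mul(-9, Pow(Add(-109970, Mul(Rational(-1, 2), -164)), Rational(1, 2)))) = Add(27, Mul(-9, Pow(Add(-109970, 82), Rational(1, 2)))) = Add(27, Mul(-9, Pow(-109888, Rational(1, 2)))) = Add(27, Mul(-9, Mul(8, I, Pow(1717, Rational(1, 2))))) = Add(27, Mul(-72, I, Pow(1717, Rational(1, 2)))) ≈ Add(27.000, Mul(-2983.4, I)))
Mul(Add(E, -454480), Add(Function('F')(-327), -167982)) = Mul(Add(Add(27, Mul(-72, I, Pow(1717, Rational(1, 2)))), -454480), Add(Add(247, Mul(I, Pow(209, Rational(1, 2)))), -167982)) = Mul(Add(-454453, Mul(-72, I, Pow(1717, Rational(1, 2)))), Add(-167735, Mul(I, Pow(209, Rational(1, 2)))))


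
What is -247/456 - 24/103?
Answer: -1915/2472 ≈ -0.77468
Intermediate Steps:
-247/456 - 24/103 = -247*1/456 - 24*1/103 = -13/24 - 24/103 = -1915/2472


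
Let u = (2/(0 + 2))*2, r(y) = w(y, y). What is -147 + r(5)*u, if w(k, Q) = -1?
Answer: -149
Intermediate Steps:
r(y) = -1
u = 2 (u = (2/2)*2 = (2*(½))*2 = 1*2 = 2)
-147 + r(5)*u = -147 - 1*2 = -147 - 2 = -149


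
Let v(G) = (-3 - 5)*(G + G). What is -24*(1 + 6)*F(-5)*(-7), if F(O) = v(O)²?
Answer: 7526400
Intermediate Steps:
v(G) = -16*G
F(O) = 256*O² (F(O) = (-16*O)² = 256*O²)
-24*(1 + 6)*F(-5)*(-7) = -24*(1 + 6)*256*(-5)²*(-7) = -168*256*25*(-7) = -168*6400*(-7) = -24*44800*(-7) = -1075200*(-7) = 7526400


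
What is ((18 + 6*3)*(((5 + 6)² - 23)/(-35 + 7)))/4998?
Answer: -3/119 ≈ -0.025210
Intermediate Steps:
((18 + 6*3)*(((5 + 6)² - 23)/(-35 + 7)))/4998 = ((18 + 18)*((11² - 23)/(-28)))*(1/4998) = (36*((121 - 23)*(-1/28)))*(1/4998) = (36*(98*(-1/28)))*(1/4998) = (36*(-7/2))*(1/4998) = -126*1/4998 = -3/119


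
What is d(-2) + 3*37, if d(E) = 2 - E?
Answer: 115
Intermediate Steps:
d(-2) + 3*37 = (2 - 1*(-2)) + 3*37 = (2 + 2) + 111 = 4 + 111 = 115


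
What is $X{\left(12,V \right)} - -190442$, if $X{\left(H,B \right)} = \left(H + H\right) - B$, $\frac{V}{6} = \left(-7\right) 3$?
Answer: $190592$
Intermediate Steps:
$V = -126$ ($V = 6 \left(\left(-7\right) 3\right) = 6 \left(-21\right) = -126$)
$X{\left(H,B \right)} = - B + 2 H$ ($X{\left(H,B \right)} = 2 H - B = - B + 2 H$)
$X{\left(12,V \right)} - -190442 = \left(\left(-1\right) \left(-126\right) + 2 \cdot 12\right) - -190442 = \left(126 + 24\right) + 190442 = 150 + 190442 = 190592$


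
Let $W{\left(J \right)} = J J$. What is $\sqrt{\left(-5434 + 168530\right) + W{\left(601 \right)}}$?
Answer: $\sqrt{524297} \approx 724.08$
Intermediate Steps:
$W{\left(J \right)} = J^{2}$
$\sqrt{\left(-5434 + 168530\right) + W{\left(601 \right)}} = \sqrt{\left(-5434 + 168530\right) + 601^{2}} = \sqrt{163096 + 361201} = \sqrt{524297}$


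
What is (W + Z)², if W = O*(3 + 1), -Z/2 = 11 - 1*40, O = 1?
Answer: 3844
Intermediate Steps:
Z = 58 (Z = -2*(11 - 1*40) = -2*(11 - 40) = -2*(-29) = 58)
W = 4 (W = 1*(3 + 1) = 1*4 = 4)
(W + Z)² = (4 + 58)² = 62² = 3844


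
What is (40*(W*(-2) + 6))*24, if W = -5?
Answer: 15360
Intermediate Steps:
(40*(W*(-2) + 6))*24 = (40*(-5*(-2) + 6))*24 = (40*(10 + 6))*24 = (40*16)*24 = 640*24 = 15360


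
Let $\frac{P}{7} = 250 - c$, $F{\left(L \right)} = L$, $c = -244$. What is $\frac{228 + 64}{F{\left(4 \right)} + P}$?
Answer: $\frac{146}{1731} \approx 0.084344$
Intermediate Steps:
$P = 3458$ ($P = 7 \left(250 - -244\right) = 7 \left(250 + 244\right) = 7 \cdot 494 = 3458$)
$\frac{228 + 64}{F{\left(4 \right)} + P} = \frac{228 + 64}{4 + 3458} = \frac{292}{3462} = 292 \cdot \frac{1}{3462} = \frac{146}{1731}$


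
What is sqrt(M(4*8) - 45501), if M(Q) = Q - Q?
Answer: I*sqrt(45501) ≈ 213.31*I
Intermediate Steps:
M(Q) = 0
sqrt(M(4*8) - 45501) = sqrt(0 - 45501) = sqrt(-45501) = I*sqrt(45501)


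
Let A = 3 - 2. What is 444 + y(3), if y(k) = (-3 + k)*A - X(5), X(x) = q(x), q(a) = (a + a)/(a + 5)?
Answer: 443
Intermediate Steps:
q(a) = 2*a/(5 + a) (q(a) = (2*a)/(5 + a) = 2*a/(5 + a))
X(x) = 2*x/(5 + x)
A = 1
y(k) = -4 + k (y(k) = (-3 + k)*1 - 2*5/(5 + 5) = (-3 + k) - 2*5/10 = (-3 + k) - 1*1 = (-3 + k) - 1 = -4 + k)
444 + y(3) = 444 + (-4 + 3) = 444 - 1 = 443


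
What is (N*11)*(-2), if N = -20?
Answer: 440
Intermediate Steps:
(N*11)*(-2) = -20*11*(-2) = -220*(-2) = 440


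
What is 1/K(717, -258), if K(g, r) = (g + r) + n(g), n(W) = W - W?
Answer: 1/459 ≈ 0.0021787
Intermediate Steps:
n(W) = 0
K(g, r) = g + r (K(g, r) = (g + r) + 0 = g + r)
1/K(717, -258) = 1/(717 - 258) = 1/459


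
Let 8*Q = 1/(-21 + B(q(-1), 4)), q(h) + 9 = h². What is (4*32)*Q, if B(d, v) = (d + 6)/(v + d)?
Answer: -32/41 ≈ -0.78049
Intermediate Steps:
q(h) = -9 + h²
B(d, v) = (6 + d)/(d + v)
Q = -1/164 (Q = 1/(8*(-21 + (6 + (-9 + (-1)²))/((-9 + (-1)²) + 4))) = 1/(8*(-21 + (6 + (-9 + 1))/((-9 + 1) + 4))) = 1/(8*(-21 + (6 - 8)/(-8 + 4))) = 1/(8*(-21 - 2/(-4))) = 1/(8*(-21 - ¼*(-2))) = 1/(8*(-21 + ½)) = 1/(8*(-41/2)) = (⅛)*(-2/41) = -1/164 ≈ -0.0060976)
(4*32)*Q = (4*32)*(-1/164) = 128*(-1/164) = -32/41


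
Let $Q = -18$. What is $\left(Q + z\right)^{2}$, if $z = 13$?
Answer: $25$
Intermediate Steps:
$\left(Q + z\right)^{2} = \left(-18 + 13\right)^{2} = \left(-5\right)^{2} = 25$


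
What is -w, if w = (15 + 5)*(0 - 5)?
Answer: 100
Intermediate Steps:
w = -100 (w = 20*(-5) = -100)
-w = -1*(-100) = 100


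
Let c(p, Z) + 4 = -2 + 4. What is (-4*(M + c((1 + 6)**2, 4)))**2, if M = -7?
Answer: 1296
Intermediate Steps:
c(p, Z) = -2 (c(p, Z) = -4 + (-2 + 4) = -4 + 2 = -2)
(-4*(M + c((1 + 6)**2, 4)))**2 = (-4*(-7 - 2))**2 = (-4*(-9))**2 = 36**2 = 1296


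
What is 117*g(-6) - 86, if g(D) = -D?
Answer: 616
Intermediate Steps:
117*g(-6) - 86 = 117*(-1*(-6)) - 86 = 117*6 - 86 = 702 - 86 = 616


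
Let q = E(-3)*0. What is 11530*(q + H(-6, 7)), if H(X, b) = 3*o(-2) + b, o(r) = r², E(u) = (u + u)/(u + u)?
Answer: 219070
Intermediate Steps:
E(u) = 1 (E(u) = (2*u)/((2*u)) = (2*u)*(1/(2*u)) = 1)
q = 0 (q = 1*0 = 0)
H(X, b) = 12 + b (H(X, b) = 3*(-2)² + b = 3*4 + b = 12 + b)
11530*(q + H(-6, 7)) = 11530*(0 + (12 + 7)) = 11530*(0 + 19) = 11530*19 = 219070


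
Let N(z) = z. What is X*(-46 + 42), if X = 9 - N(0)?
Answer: -36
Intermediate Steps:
X = 9 (X = 9 - 1*0 = 9 + 0 = 9)
X*(-46 + 42) = 9*(-46 + 42) = 9*(-4) = -36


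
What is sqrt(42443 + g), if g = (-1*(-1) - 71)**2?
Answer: sqrt(47343) ≈ 217.58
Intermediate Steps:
g = 4900 (g = (1 - 71)**2 = (-70)**2 = 4900)
sqrt(42443 + g) = sqrt(42443 + 4900) = sqrt(47343)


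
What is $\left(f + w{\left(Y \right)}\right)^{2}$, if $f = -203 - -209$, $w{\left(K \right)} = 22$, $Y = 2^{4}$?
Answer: $784$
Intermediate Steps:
$Y = 16$
$f = 6$ ($f = -203 + 209 = 6$)
$\left(f + w{\left(Y \right)}\right)^{2} = \left(6 + 22\right)^{2} = 28^{2} = 784$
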